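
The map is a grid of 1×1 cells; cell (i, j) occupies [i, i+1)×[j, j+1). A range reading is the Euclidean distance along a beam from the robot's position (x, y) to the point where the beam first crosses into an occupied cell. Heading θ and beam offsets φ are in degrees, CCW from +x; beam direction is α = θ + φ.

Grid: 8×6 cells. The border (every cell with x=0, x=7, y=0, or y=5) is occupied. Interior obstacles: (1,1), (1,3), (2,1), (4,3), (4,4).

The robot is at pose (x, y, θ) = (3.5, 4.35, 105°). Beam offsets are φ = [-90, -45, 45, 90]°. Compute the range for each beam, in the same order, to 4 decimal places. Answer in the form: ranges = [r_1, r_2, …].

beam 1: φ=-90°, α=15°
  dir = (cos 15°, sin 15°) = (0.9659, 0.2588); from cell (3,4)
  next x-line at t=0.5176, next y-line at t=2.5114; Δt_x=1.0353, Δt_y=3.8637
    x: enter (4,4) at t=0.5176 ← occupied
  → r_1 = 0.5176
beam 2: φ=-45°, α=60°
  dir = (cos 60°, sin 60°) = (0.5000, 0.8660); from cell (3,4)
  next x-line at t=1.0000, next y-line at t=0.7506; Δt_x=2.0000, Δt_y=1.1547
    y: enter (3,5) at t=0.7506 ← occupied
  → r_2 = 0.7506
beam 3: φ=45°, α=150°
  dir = (cos 150°, sin 150°) = (-0.8660, 0.5000); from cell (3,4)
  next x-line at t=0.5774, next y-line at t=1.3000; Δt_x=1.1547, Δt_y=2.0000
    x: enter (2,4) at t=0.5774
    y: enter (2,5) at t=1.3000 ← occupied
  → r_3 = 1.3000
beam 4: φ=90°, α=195°
  dir = (cos 195°, sin 195°) = (-0.9659, -0.2588); from cell (3,4)
  next x-line at t=0.5176, next y-line at t=1.3523; Δt_x=1.0353, Δt_y=3.8637
    x: enter (2,4) at t=0.5176
    y: enter (2,3) at t=1.3523
    x: enter (1,3) at t=1.5529 ← occupied
  → r_4 = 1.5529

ranges = [0.5176, 0.7506, 1.3000, 1.5529]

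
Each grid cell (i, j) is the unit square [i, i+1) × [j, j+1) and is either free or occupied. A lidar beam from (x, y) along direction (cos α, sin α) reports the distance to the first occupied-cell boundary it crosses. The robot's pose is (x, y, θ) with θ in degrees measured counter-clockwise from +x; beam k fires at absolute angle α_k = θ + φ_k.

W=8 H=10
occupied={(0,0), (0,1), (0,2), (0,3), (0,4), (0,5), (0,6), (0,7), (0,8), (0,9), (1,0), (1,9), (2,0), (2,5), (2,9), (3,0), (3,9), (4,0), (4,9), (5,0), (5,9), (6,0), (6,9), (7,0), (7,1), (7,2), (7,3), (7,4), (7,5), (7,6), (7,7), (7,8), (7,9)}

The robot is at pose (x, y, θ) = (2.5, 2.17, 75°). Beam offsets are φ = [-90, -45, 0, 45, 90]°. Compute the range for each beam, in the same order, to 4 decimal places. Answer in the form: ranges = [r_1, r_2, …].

beam 1: φ=-90°, α=345°
  dir = (cos 345°, sin 345°) = (0.9659, -0.2588); from cell (2,2)
  next x-line at t=0.5176, next y-line at t=0.6568; Δt_x=1.0353, Δt_y=3.8637
    x: enter (3,2) at t=0.5176
    y: enter (3,1) at t=0.6568
    x: enter (4,1) at t=1.5529
    x: enter (5,1) at t=2.5882
    x: enter (6,1) at t=3.6235
    y: enter (6,0) at t=4.5205 ← occupied
  → r_1 = 4.5205
beam 2: φ=-45°, α=30°
  dir = (cos 30°, sin 30°) = (0.8660, 0.5000); from cell (2,2)
  next x-line at t=0.5774, next y-line at t=1.6600; Δt_x=1.1547, Δt_y=2.0000
    x: enter (3,2) at t=0.5774
    y: enter (3,3) at t=1.6600
    x: enter (4,3) at t=1.7321
    x: enter (5,3) at t=2.8868
    y: enter (5,4) at t=3.6600
    x: enter (6,4) at t=4.0415
    x: enter (7,4) at t=5.1962 ← occupied
  → r_2 = 5.1962
beam 3: φ=0°, α=75°
  dir = (cos 75°, sin 75°) = (0.2588, 0.9659); from cell (2,2)
  next x-line at t=1.9319, next y-line at t=0.8593; Δt_x=3.8637, Δt_y=1.0353
    y: enter (2,3) at t=0.8593
    y: enter (2,4) at t=1.8946
    x: enter (3,4) at t=1.9319
    y: enter (3,5) at t=2.9298
    y: enter (3,6) at t=3.9651
    y: enter (3,7) at t=5.0004
    x: enter (4,7) at t=5.7956
    y: enter (4,8) at t=6.0357
    y: enter (4,9) at t=7.0709 ← occupied
  → r_3 = 7.0709
beam 4: φ=45°, α=120°
  dir = (cos 120°, sin 120°) = (-0.5000, 0.8660); from cell (2,2)
  next x-line at t=1.0000, next y-line at t=0.9584; Δt_x=2.0000, Δt_y=1.1547
    y: enter (2,3) at t=0.9584
    x: enter (1,3) at t=1.0000
    y: enter (1,4) at t=2.1131
    x: enter (0,4) at t=3.0000 ← occupied
  → r_4 = 3.0000
beam 5: φ=90°, α=165°
  dir = (cos 165°, sin 165°) = (-0.9659, 0.2588); from cell (2,2)
  next x-line at t=0.5176, next y-line at t=3.2069; Δt_x=1.0353, Δt_y=3.8637
    x: enter (1,2) at t=0.5176
    x: enter (0,2) at t=1.5529 ← occupied
  → r_5 = 1.5529

ranges = [4.5205, 5.1962, 7.0709, 3.0000, 1.5529]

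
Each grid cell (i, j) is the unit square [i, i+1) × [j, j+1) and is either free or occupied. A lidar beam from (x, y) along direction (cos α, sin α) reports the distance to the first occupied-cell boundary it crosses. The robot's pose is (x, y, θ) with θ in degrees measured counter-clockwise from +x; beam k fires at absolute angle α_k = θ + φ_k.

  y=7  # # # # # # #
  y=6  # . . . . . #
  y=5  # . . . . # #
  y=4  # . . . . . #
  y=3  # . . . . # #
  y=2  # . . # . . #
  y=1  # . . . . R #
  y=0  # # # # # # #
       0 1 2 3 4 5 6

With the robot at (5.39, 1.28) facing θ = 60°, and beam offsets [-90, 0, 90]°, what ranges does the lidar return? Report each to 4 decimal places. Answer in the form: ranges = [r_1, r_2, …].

beam 1: φ=-90°, α=330°
  cosα=0.8660 sinα=-0.5000 | (5,1) | tMaxX 0.7044 tMaxY 0.5600 | tΔX 1.1547 tΔY 2.0000
    t=0.5600 [y] (5,0) — stop
  → r_1 = 0.5600
beam 2: φ=0°, α=60°
  cosα=0.5000 sinα=0.8660 | (5,1) | tMaxX 1.2200 tMaxY 0.8314 | tΔX 2.0000 tΔY 1.1547
    t=0.8314 [y] (5,2)
    t=1.2200 [x] (6,2) — stop
  → r_2 = 1.2200
beam 3: φ=90°, α=150°
  cosα=-0.8660 sinα=0.5000 | (5,1) | tMaxX 0.4503 tMaxY 1.4400 | tΔX 1.1547 tΔY 2.0000
    t=0.4503 [x] (4,1)
    t=1.4400 [y] (4,2)
    t=1.6050 [x] (3,2) — stop
  → r_3 = 1.6050

ranges = [0.5600, 1.2200, 1.6050]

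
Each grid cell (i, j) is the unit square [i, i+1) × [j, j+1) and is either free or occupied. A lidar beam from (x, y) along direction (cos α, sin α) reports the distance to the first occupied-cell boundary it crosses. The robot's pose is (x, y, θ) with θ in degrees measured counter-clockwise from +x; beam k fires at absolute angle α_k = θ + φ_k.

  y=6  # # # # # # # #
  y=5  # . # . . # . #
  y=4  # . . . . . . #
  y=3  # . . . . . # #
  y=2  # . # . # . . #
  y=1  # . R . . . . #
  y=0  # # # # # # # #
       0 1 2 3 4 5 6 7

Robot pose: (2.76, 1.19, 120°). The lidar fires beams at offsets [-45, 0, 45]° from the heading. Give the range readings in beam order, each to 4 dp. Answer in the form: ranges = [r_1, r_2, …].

ranges = [0.8386, 0.9353, 1.8221]

beam 1: φ=-45°, α=75°
  dir = (cos 75°, sin 75°) = (0.2588, 0.9659); from cell (2,1)
  next x-line at t=0.9273, next y-line at t=0.8386; Δt_x=3.8637, Δt_y=1.0353
    y: enter (2,2) at t=0.8386 ← occupied
  → r_1 = 0.8386
beam 2: φ=0°, α=120°
  dir = (cos 120°, sin 120°) = (-0.5000, 0.8660); from cell (2,1)
  next x-line at t=1.5200, next y-line at t=0.9353; Δt_x=2.0000, Δt_y=1.1547
    y: enter (2,2) at t=0.9353 ← occupied
  → r_2 = 0.9353
beam 3: φ=45°, α=165°
  dir = (cos 165°, sin 165°) = (-0.9659, 0.2588); from cell (2,1)
  next x-line at t=0.7868, next y-line at t=3.1296; Δt_x=1.0353, Δt_y=3.8637
    x: enter (1,1) at t=0.7868
    x: enter (0,1) at t=1.8221 ← occupied
  → r_3 = 1.8221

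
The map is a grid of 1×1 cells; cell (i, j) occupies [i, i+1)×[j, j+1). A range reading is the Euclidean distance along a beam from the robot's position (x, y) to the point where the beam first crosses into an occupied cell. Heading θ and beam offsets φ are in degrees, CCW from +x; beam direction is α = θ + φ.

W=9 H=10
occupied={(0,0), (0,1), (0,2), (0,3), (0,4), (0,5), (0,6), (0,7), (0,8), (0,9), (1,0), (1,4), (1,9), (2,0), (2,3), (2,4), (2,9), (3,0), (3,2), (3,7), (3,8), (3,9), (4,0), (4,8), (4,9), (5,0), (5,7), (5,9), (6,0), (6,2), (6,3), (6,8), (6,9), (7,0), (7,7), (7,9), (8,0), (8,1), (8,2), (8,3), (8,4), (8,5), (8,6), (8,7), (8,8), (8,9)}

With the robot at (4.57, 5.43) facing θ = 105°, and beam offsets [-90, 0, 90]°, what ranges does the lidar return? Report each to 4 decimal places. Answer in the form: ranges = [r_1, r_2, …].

ranges = [3.5510, 2.2023, 1.6614]

beam 1: φ=-90°, α=15°
  d=(0.9659,0.2588)  start (4,5)  tX=0.4452 tY=2.2023  stride 1/|dx|=1.0353 1/|dy|=3.8637
    cross x-line → (5,5), t=0.4452
    cross x-line → (6,5), t=1.4804
    cross y-line → (6,6), t=2.2023
    cross x-line → (7,6), t=2.5157
    cross x-line → (8,6), t=3.5510 (wall)
  → r_1 = 3.5510
beam 2: φ=0°, α=105°
  d=(-0.2588,0.9659)  start (4,5)  tX=2.2023 tY=0.5901  stride 1/|dx|=3.8637 1/|dy|=1.0353
    cross y-line → (4,6), t=0.5901
    cross y-line → (4,7), t=1.6254
    cross x-line → (3,7), t=2.2023 (wall)
  → r_2 = 2.2023
beam 3: φ=90°, α=195°
  d=(-0.9659,-0.2588)  start (4,5)  tX=0.5901 tY=1.6614  stride 1/|dx|=1.0353 1/|dy|=3.8637
    cross x-line → (3,5), t=0.5901
    cross x-line → (2,5), t=1.6254
    cross y-line → (2,4), t=1.6614 (wall)
  → r_3 = 1.6614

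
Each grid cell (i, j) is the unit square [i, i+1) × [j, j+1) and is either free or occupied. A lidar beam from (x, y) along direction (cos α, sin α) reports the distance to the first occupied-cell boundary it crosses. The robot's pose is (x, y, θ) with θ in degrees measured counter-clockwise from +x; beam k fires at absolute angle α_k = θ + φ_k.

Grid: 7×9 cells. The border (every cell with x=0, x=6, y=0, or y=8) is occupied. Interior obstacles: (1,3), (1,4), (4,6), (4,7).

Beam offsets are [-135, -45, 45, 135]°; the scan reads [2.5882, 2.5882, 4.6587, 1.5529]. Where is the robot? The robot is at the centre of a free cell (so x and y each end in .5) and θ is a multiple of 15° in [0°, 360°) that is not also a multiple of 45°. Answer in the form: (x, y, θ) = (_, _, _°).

Candidates: 31 free-cell centres × 16 headings = 496 poses. Raycast each; keep the one whose scan matches to 4 dp.
  (1.5, 5.5, 345°): beam 1 = 0.5774 ≠ 2.5882 ✗
  (4.5, 3.5, 30°): beam 2 = 1.5529 ≠ 2.5882 ✗
  (3.5, 6.5, 210°): beam 1 = 1.5529 ≠ 2.5882 ✗
  (5.5, 7.5, 210°): beam 1 = 0.5176 ≠ 2.5882 ✗
  (2.5, 6.5, 150°): beam 1 = 1.5529 ≠ 2.5882 ✗
  …
  (3.5, 3.5, 60°): r_1=2.5882, r_2=2.5882, r_3=4.6587, r_4=1.5529 — all match ✓
Unique over the lattice → pose = (3.5, 3.5, 60°).

(x, y, θ) = (3.5, 3.5, 60°)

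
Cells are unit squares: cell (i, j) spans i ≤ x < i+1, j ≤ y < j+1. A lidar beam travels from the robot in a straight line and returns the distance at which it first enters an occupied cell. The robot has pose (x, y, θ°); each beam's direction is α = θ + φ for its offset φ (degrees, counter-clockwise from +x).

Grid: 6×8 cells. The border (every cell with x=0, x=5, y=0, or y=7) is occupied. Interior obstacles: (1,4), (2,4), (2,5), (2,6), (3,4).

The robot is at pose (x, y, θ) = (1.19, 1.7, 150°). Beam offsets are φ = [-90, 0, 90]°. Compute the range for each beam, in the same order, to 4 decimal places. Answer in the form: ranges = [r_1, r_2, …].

ranges = [2.6558, 0.2194, 0.3800]

beam 1: φ=-90°, α=60°
  cosα=0.5000 sinα=0.8660 | (1,1) | tMaxX 1.6200 tMaxY 0.3464 | tΔX 2.0000 tΔY 1.1547
    t=0.3464 [y] (1,2)
    t=1.5011 [y] (1,3)
    t=1.6200 [x] (2,3)
    t=2.6558 [y] (2,4) — stop
  → r_1 = 2.6558
beam 2: φ=0°, α=150°
  cosα=-0.8660 sinα=0.5000 | (1,1) | tMaxX 0.2194 tMaxY 0.6000 | tΔX 1.1547 tΔY 2.0000
    t=0.2194 [x] (0,1) — stop
  → r_2 = 0.2194
beam 3: φ=90°, α=240°
  cosα=-0.5000 sinα=-0.8660 | (1,1) | tMaxX 0.3800 tMaxY 0.8083 | tΔX 2.0000 tΔY 1.1547
    t=0.3800 [x] (0,1) — stop
  → r_3 = 0.3800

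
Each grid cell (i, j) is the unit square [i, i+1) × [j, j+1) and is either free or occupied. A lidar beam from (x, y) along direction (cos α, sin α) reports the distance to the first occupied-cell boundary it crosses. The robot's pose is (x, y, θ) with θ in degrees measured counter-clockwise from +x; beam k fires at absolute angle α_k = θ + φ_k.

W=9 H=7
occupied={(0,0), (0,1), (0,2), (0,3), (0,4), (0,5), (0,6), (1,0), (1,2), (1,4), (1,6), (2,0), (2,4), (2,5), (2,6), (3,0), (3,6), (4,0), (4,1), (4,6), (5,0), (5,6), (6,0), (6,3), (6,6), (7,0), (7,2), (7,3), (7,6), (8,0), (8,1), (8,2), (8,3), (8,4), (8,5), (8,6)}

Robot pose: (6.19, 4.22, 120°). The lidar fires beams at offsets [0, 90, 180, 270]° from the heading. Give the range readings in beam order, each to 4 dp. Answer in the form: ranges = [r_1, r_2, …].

beam 1: φ=0°, α=120°
  dir = (cos 120°, sin 120°) = (-0.5000, 0.8660); from cell (6,4)
  next x-line at t=0.3800, next y-line at t=0.9007; Δt_x=2.0000, Δt_y=1.1547
    x: enter (5,4) at t=0.3800
    y: enter (5,5) at t=0.9007
    y: enter (5,6) at t=2.0554 ← occupied
  → r_1 = 2.0554
beam 2: φ=90°, α=210°
  dir = (cos 210°, sin 210°) = (-0.8660, -0.5000); from cell (6,4)
  next x-line at t=0.2194, next y-line at t=0.4400; Δt_x=1.1547, Δt_y=2.0000
    x: enter (5,4) at t=0.2194
    y: enter (5,3) at t=0.4400
    x: enter (4,3) at t=1.3741
    y: enter (4,2) at t=2.4400
    x: enter (3,2) at t=2.5288
    x: enter (2,2) at t=3.6835
    y: enter (2,1) at t=4.4400
    x: enter (1,1) at t=4.8382
    x: enter (0,1) at t=5.9929 ← occupied
  → r_2 = 5.9929
beam 3: φ=180°, α=300°
  dir = (cos 300°, sin 300°) = (0.5000, -0.8660); from cell (6,4)
  next x-line at t=1.6200, next y-line at t=0.2540; Δt_x=2.0000, Δt_y=1.1547
    y: enter (6,3) at t=0.2540 ← occupied
  → r_3 = 0.2540
beam 4: φ=270°, α=30°
  dir = (cos 30°, sin 30°) = (0.8660, 0.5000); from cell (6,4)
  next x-line at t=0.9353, next y-line at t=1.5600; Δt_x=1.1547, Δt_y=2.0000
    x: enter (7,4) at t=0.9353
    y: enter (7,5) at t=1.5600
    x: enter (8,5) at t=2.0900 ← occupied
  → r_4 = 2.0900

ranges = [2.0554, 5.9929, 0.2540, 2.0900]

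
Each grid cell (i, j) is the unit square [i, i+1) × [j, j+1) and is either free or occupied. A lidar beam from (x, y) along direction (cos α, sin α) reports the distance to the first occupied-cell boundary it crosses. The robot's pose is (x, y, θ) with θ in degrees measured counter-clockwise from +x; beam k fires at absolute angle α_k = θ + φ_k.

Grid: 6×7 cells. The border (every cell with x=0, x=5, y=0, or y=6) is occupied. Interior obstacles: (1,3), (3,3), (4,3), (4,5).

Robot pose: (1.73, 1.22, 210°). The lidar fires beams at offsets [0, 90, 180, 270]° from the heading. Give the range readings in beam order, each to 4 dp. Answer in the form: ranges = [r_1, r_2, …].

beam 1: φ=0°, α=210°
  cosα=-0.8660 sinα=-0.5000 | (1,1) | tMaxX 0.8429 tMaxY 0.4400 | tΔX 1.1547 tΔY 2.0000
    t=0.4400 [y] (1,0) — stop
  → r_1 = 0.4400
beam 2: φ=90°, α=300°
  cosα=0.5000 sinα=-0.8660 | (1,1) | tMaxX 0.5400 tMaxY 0.2540 | tΔX 2.0000 tΔY 1.1547
    t=0.2540 [y] (1,0) — stop
  → r_2 = 0.2540
beam 3: φ=180°, α=30°
  cosα=0.8660 sinα=0.5000 | (1,1) | tMaxX 0.3118 tMaxY 1.5600 | tΔX 1.1547 tΔY 2.0000
    t=0.3118 [x] (2,1)
    t=1.4665 [x] (3,1)
    t=1.5600 [y] (3,2)
    t=2.6212 [x] (4,2)
    t=3.5600 [y] (4,3) — stop
  → r_3 = 3.5600
beam 4: φ=270°, α=120°
  cosα=-0.5000 sinα=0.8660 | (1,1) | tMaxX 1.4600 tMaxY 0.9007 | tΔX 2.0000 tΔY 1.1547
    t=0.9007 [y] (1,2)
    t=1.4600 [x] (0,2) — stop
  → r_4 = 1.4600

ranges = [0.4400, 0.2540, 3.5600, 1.4600]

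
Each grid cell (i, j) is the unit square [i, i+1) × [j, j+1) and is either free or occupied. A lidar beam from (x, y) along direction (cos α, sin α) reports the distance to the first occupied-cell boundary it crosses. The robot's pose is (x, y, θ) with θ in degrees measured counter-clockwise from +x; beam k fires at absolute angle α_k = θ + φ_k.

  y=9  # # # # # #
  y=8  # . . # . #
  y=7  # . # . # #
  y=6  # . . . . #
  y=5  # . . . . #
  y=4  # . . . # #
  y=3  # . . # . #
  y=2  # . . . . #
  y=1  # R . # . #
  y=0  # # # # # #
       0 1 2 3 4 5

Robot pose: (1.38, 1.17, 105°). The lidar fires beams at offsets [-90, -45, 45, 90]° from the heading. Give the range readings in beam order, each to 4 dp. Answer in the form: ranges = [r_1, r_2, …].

ranges = [1.6771, 3.2400, 0.4388, 0.3934]

beam 1: φ=-90°, α=15°
  direction (0.9659, 0.2588); cell (1,1); t to first gridline: x 0.6419, y 3.2069 (then +1.0353 / +3.8637)
    (2,1) via x @ 0.6419
    (3,1) via x @ 1.6771  # hit
  → r_1 = 1.6771
beam 2: φ=-45°, α=60°
  direction (0.5000, 0.8660); cell (1,1); t to first gridline: x 1.2400, y 0.9584 (then +2.0000 / +1.1547)
    (1,2) via y @ 0.9584
    (2,2) via x @ 1.2400
    (2,3) via y @ 2.1131
    (3,3) via x @ 3.2400  # hit
  → r_2 = 3.2400
beam 3: φ=45°, α=150°
  direction (-0.8660, 0.5000); cell (1,1); t to first gridline: x 0.4388, y 1.6600 (then +1.1547 / +2.0000)
    (0,1) via x @ 0.4388  # hit
  → r_3 = 0.4388
beam 4: φ=90°, α=195°
  direction (-0.9659, -0.2588); cell (1,1); t to first gridline: x 0.3934, y 0.6568 (then +1.0353 / +3.8637)
    (0,1) via x @ 0.3934  # hit
  → r_4 = 0.3934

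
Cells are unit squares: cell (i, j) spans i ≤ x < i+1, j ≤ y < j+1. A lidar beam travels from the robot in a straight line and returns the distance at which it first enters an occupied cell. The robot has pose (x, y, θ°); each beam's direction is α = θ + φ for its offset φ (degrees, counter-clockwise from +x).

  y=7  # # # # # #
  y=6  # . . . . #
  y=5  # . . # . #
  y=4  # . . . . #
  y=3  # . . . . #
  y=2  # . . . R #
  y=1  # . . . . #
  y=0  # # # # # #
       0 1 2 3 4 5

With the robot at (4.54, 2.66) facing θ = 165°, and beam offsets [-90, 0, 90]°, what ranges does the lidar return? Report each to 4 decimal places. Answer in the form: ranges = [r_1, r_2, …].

ranges = [1.7773, 3.6649, 1.7186]

beam 1: φ=-90°, α=75°
  d=(0.2588,0.9659)  start (4,2)  tX=1.7773 tY=0.3520  stride 1/|dx|=3.8637 1/|dy|=1.0353
    cross y-line → (4,3), t=0.3520
    cross y-line → (4,4), t=1.3873
    cross x-line → (5,4), t=1.7773 (wall)
  → r_1 = 1.7773
beam 2: φ=0°, α=165°
  d=(-0.9659,0.2588)  start (4,2)  tX=0.5590 tY=1.3137  stride 1/|dx|=1.0353 1/|dy|=3.8637
    cross x-line → (3,2), t=0.5590
    cross y-line → (3,3), t=1.3137
    cross x-line → (2,3), t=1.5943
    cross x-line → (1,3), t=2.6296
    cross x-line → (0,3), t=3.6649 (wall)
  → r_2 = 3.6649
beam 3: φ=90°, α=255°
  d=(-0.2588,-0.9659)  start (4,2)  tX=2.0864 tY=0.6833  stride 1/|dx|=3.8637 1/|dy|=1.0353
    cross y-line → (4,1), t=0.6833
    cross y-line → (4,0), t=1.7186 (wall)
  → r_3 = 1.7186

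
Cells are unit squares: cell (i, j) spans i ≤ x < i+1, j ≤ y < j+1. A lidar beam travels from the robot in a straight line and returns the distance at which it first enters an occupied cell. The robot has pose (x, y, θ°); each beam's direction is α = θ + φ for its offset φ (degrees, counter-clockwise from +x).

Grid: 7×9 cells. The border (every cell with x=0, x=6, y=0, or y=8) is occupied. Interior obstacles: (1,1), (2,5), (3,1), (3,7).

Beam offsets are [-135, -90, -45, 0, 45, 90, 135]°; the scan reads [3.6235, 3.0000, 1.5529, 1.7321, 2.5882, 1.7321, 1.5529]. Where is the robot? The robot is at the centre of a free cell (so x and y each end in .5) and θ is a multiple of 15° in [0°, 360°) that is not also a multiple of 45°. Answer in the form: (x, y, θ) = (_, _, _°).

(x, y, θ) = (4.5, 5.5, 30°)

The pose lattice has 31·16 = 496 candidates. Test each by forward raycasting.
  (5.5, 2.5, 195°): beam 1 = 1.0000 ≠ 3.6235 ✗
  (5.5, 7.5, 300°): beam 1 = 1.5529 ≠ 3.6235 ✗
  (2.5, 3.5, 165°): beam 1 = 4.0415 ≠ 3.6235 ✗
  …
  (4.5, 5.5, 30°): r_1=3.6235, r_2=3.0000, r_3=1.5529, r_4=1.7321, r_5=2.5882, r_6=1.7321, r_7=1.5529 — all match ✓
No second candidate reproduces the full scan.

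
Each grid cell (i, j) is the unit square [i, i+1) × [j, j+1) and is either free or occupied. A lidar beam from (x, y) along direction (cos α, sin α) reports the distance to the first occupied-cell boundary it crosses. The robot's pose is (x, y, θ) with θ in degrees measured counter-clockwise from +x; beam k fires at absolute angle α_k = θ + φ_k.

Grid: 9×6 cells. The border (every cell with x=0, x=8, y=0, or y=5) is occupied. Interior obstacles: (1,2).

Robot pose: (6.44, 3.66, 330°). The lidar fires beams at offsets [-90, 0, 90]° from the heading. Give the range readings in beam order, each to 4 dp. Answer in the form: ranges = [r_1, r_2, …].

beam 1: φ=-90°, α=240°
  cosα=-0.5000 sinα=-0.8660 | (6,3) | tMaxX 0.8800 tMaxY 0.7621 | tΔX 2.0000 tΔY 1.1547
    t=0.7621 [y] (6,2)
    t=0.8800 [x] (5,2)
    t=1.9168 [y] (5,1)
    t=2.8800 [x] (4,1)
    t=3.0715 [y] (4,0) — stop
  → r_1 = 3.0715
beam 2: φ=0°, α=330°
  cosα=0.8660 sinα=-0.5000 | (6,3) | tMaxX 0.6466 tMaxY 1.3200 | tΔX 1.1547 tΔY 2.0000
    t=0.6466 [x] (7,3)
    t=1.3200 [y] (7,2)
    t=1.8013 [x] (8,2) — stop
  → r_2 = 1.8013
beam 3: φ=90°, α=60°
  cosα=0.5000 sinα=0.8660 | (6,3) | tMaxX 1.1200 tMaxY 0.3926 | tΔX 2.0000 tΔY 1.1547
    t=0.3926 [y] (6,4)
    t=1.1200 [x] (7,4)
    t=1.5473 [y] (7,5) — stop
  → r_3 = 1.5473

ranges = [3.0715, 1.8013, 1.5473]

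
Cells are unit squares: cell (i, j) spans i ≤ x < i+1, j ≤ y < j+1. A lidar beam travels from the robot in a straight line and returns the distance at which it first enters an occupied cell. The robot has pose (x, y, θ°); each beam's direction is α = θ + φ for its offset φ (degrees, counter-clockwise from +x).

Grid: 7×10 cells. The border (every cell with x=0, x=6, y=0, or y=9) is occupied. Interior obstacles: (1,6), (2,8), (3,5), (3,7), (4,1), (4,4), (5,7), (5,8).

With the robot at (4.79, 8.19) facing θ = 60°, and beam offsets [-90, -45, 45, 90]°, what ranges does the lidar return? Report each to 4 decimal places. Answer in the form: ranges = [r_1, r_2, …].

beam 1: φ=-90°, α=330°
  direction (0.8660, -0.5000); cell (4,8); t to first gridline: x 0.2425, y 0.3800 (then +1.1547 / +2.0000)
    (5,8) via x @ 0.2425  # hit
  → r_1 = 0.2425
beam 2: φ=-45°, α=15°
  direction (0.9659, 0.2588); cell (4,8); t to first gridline: x 0.2174, y 3.1296 (then +1.0353 / +3.8637)
    (5,8) via x @ 0.2174  # hit
  → r_2 = 0.2174
beam 3: φ=45°, α=105°
  direction (-0.2588, 0.9659); cell (4,8); t to first gridline: x 3.0523, y 0.8386 (then +3.8637 / +1.0353)
    (4,9) via y @ 0.8386  # hit
  → r_3 = 0.8386
beam 4: φ=90°, α=150°
  direction (-0.8660, 0.5000); cell (4,8); t to first gridline: x 0.9122, y 1.6200 (then +1.1547 / +2.0000)
    (3,8) via x @ 0.9122
    (3,9) via y @ 1.6200  # hit
  → r_4 = 1.6200

ranges = [0.2425, 0.2174, 0.8386, 1.6200]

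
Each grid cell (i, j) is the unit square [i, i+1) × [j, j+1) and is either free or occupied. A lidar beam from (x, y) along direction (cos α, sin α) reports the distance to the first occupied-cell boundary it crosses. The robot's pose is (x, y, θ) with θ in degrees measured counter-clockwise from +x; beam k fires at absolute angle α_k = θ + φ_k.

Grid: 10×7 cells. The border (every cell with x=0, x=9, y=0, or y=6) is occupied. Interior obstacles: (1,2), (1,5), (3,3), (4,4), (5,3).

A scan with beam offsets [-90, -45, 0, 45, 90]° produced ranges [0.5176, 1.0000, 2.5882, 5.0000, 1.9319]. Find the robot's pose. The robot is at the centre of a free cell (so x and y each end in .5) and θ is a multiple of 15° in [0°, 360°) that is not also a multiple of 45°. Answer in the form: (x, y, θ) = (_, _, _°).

(x, y, θ) = (6.5, 1.5, 15°)

Candidates: 35 free-cell centres × 16 headings = 560 poses. Raycast each; keep the one whose scan matches to 4 dp.
  (7.5, 3.5, 210°): beam 1 = 2.8868 ≠ 0.5176 ✗
  (8.5, 4.5, 30°): beam 1 = 1.0000 ≠ 0.5176 ✗
  (4.5, 5.5, 210°): beam 1 = 0.5774 ≠ 0.5176 ✗
  …
  (6.5, 1.5, 15°): r_1=0.5176, r_2=1.0000, r_3=2.5882, r_4=5.0000, r_5=1.9319 — all match ✓
Unique over the lattice → pose = (6.5, 1.5, 15°).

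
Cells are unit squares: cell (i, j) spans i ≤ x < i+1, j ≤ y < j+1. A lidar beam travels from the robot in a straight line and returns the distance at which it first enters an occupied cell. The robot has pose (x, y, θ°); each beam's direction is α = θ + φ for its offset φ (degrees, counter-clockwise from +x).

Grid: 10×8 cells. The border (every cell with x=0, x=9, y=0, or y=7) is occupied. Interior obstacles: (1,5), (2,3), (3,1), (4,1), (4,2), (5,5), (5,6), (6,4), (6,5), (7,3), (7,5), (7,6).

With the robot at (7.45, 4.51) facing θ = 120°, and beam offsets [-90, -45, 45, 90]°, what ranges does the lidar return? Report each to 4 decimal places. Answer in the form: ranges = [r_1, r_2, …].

beam 1: φ=-90°, α=30°
  cosα=0.8660 sinα=0.5000 | (7,4) | tMaxX 0.6351 tMaxY 0.9800 | tΔX 1.1547 tΔY 2.0000
    t=0.6351 [x] (8,4)
    t=0.9800 [y] (8,5)
    t=1.7898 [x] (9,5) — stop
  → r_1 = 1.7898
beam 2: φ=-45°, α=75°
  cosα=0.2588 sinα=0.9659 | (7,4) | tMaxX 2.1250 tMaxY 0.5073 | tΔX 3.8637 tΔY 1.0353
    t=0.5073 [y] (7,5) — stop
  → r_2 = 0.5073
beam 3: φ=45°, α=165°
  cosα=-0.9659 sinα=0.2588 | (7,4) | tMaxX 0.4659 tMaxY 1.8932 | tΔX 1.0353 tΔY 3.8637
    t=0.4659 [x] (6,4) — stop
  → r_3 = 0.4659
beam 4: φ=90°, α=210°
  cosα=-0.8660 sinα=-0.5000 | (7,4) | tMaxX 0.5196 tMaxY 1.0200 | tΔX 1.1547 tΔY 2.0000
    t=0.5196 [x] (6,4) — stop
  → r_4 = 0.5196

ranges = [1.7898, 0.5073, 0.4659, 0.5196]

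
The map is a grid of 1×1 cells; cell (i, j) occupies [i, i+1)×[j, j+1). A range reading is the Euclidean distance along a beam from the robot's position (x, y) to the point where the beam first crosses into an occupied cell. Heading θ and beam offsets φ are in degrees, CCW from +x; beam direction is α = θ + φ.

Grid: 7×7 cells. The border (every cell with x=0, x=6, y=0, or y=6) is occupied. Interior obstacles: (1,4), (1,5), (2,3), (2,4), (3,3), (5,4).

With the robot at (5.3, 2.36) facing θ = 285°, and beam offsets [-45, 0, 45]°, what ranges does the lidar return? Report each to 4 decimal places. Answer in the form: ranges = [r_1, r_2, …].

beam 1: φ=-45°, α=240°
  direction (-0.5000, -0.8660); cell (5,2); t to first gridline: x 0.6000, y 0.4157 (then +2.0000 / +1.1547)
    (5,1) via y @ 0.4157
    (4,1) via x @ 0.6000
    (4,0) via y @ 1.5704  # hit
  → r_1 = 1.5704
beam 2: φ=0°, α=285°
  direction (0.2588, -0.9659); cell (5,2); t to first gridline: x 2.7046, y 0.3727 (then +3.8637 / +1.0353)
    (5,1) via y @ 0.3727
    (5,0) via y @ 1.4080  # hit
  → r_2 = 1.4080
beam 3: φ=45°, α=330°
  direction (0.8660, -0.5000); cell (5,2); t to first gridline: x 0.8083, y 0.7200 (then +1.1547 / +2.0000)
    (5,1) via y @ 0.7200
    (6,1) via x @ 0.8083  # hit
  → r_3 = 0.8083

ranges = [1.5704, 1.4080, 0.8083]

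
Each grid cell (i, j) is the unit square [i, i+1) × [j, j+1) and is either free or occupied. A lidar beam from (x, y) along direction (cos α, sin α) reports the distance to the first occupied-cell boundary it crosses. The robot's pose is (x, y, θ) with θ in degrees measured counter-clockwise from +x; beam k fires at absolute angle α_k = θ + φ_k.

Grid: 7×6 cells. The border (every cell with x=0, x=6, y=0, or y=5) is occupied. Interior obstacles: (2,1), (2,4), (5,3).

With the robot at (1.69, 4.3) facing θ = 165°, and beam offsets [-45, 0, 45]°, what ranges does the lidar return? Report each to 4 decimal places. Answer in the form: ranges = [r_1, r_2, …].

beam 1: φ=-45°, α=120°
  direction (-0.5000, 0.8660); cell (1,4); t to first gridline: x 1.3800, y 0.8083 (then +2.0000 / +1.1547)
    (1,5) via y @ 0.8083  # hit
  → r_1 = 0.8083
beam 2: φ=0°, α=165°
  direction (-0.9659, 0.2588); cell (1,4); t to first gridline: x 0.7143, y 2.7046 (then +1.0353 / +3.8637)
    (0,4) via x @ 0.7143  # hit
  → r_2 = 0.7143
beam 3: φ=45°, α=210°
  direction (-0.8660, -0.5000); cell (1,4); t to first gridline: x 0.7967, y 0.6000 (then +1.1547 / +2.0000)
    (1,3) via y @ 0.6000
    (0,3) via x @ 0.7967  # hit
  → r_3 = 0.7967

ranges = [0.8083, 0.7143, 0.7967]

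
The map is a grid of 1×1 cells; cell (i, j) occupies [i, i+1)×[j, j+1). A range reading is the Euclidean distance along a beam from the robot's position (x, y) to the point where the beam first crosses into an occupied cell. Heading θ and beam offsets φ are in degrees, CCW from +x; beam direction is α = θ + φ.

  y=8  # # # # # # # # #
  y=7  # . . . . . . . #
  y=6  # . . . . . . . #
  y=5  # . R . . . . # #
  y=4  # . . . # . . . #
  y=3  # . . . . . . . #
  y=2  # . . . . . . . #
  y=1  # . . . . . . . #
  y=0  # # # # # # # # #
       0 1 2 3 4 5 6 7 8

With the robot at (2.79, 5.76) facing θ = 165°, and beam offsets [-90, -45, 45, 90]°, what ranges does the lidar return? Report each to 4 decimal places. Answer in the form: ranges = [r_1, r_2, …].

beam 1: φ=-90°, α=75°
  d=(0.2588,0.9659)  start (2,5)  tX=0.8114 tY=0.2485  stride 1/|dx|=3.8637 1/|dy|=1.0353
    cross y-line → (2,6), t=0.2485
    cross x-line → (3,6), t=0.8114
    cross y-line → (3,7), t=1.2837
    cross y-line → (3,8), t=2.3190 (wall)
  → r_1 = 2.3190
beam 2: φ=-45°, α=120°
  d=(-0.5000,0.8660)  start (2,5)  tX=1.5800 tY=0.2771  stride 1/|dx|=2.0000 1/|dy|=1.1547
    cross y-line → (2,6), t=0.2771
    cross y-line → (2,7), t=1.4318
    cross x-line → (1,7), t=1.5800
    cross y-line → (1,8), t=2.5865 (wall)
  → r_2 = 2.5865
beam 3: φ=45°, α=210°
  d=(-0.8660,-0.5000)  start (2,5)  tX=0.9122 tY=1.5200  stride 1/|dx|=1.1547 1/|dy|=2.0000
    cross x-line → (1,5), t=0.9122
    cross y-line → (1,4), t=1.5200
    cross x-line → (0,4), t=2.0669 (wall)
  → r_3 = 2.0669
beam 4: φ=90°, α=255°
  d=(-0.2588,-0.9659)  start (2,5)  tX=3.0523 tY=0.7868  stride 1/|dx|=3.8637 1/|dy|=1.0353
    cross y-line → (2,4), t=0.7868
    cross y-line → (2,3), t=1.8221
    cross y-line → (2,2), t=2.8574
    cross x-line → (1,2), t=3.0523
    cross y-line → (1,1), t=3.8926
    cross y-line → (1,0), t=4.9279 (wall)
  → r_4 = 4.9279

ranges = [2.3190, 2.5865, 2.0669, 4.9279]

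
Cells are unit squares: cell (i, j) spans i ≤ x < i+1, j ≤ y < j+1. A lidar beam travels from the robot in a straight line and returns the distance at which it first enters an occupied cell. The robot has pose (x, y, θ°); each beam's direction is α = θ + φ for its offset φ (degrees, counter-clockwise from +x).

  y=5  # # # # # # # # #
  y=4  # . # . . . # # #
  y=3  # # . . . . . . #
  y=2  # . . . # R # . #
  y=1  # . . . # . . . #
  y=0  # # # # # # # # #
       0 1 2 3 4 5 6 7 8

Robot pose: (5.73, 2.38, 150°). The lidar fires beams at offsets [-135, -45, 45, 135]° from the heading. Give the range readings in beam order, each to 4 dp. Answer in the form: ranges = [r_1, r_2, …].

beam 1: φ=-135°, α=15°
  direction (0.9659, 0.2588); cell (5,2); t to first gridline: x 0.2795, y 2.3955 (then +1.0353 / +3.8637)
    (6,2) via x @ 0.2795  # hit
  → r_1 = 0.2795
beam 2: φ=-45°, α=105°
  direction (-0.2588, 0.9659); cell (5,2); t to first gridline: x 2.8205, y 0.6419 (then +3.8637 / +1.0353)
    (5,3) via y @ 0.6419
    (5,4) via y @ 1.6771
    (5,5) via y @ 2.7124  # hit
  → r_2 = 2.7124
beam 3: φ=45°, α=195°
  direction (-0.9659, -0.2588); cell (5,2); t to first gridline: x 0.7558, y 1.4682 (then +1.0353 / +3.8637)
    (4,2) via x @ 0.7558  # hit
  → r_3 = 0.7558
beam 4: φ=135°, α=285°
  direction (0.2588, -0.9659); cell (5,2); t to first gridline: x 1.0432, y 0.3934 (then +3.8637 / +1.0353)
    (5,1) via y @ 0.3934
    (6,1) via x @ 1.0432
    (6,0) via y @ 1.4287  # hit
  → r_4 = 1.4287

ranges = [0.2795, 2.7124, 0.7558, 1.4287]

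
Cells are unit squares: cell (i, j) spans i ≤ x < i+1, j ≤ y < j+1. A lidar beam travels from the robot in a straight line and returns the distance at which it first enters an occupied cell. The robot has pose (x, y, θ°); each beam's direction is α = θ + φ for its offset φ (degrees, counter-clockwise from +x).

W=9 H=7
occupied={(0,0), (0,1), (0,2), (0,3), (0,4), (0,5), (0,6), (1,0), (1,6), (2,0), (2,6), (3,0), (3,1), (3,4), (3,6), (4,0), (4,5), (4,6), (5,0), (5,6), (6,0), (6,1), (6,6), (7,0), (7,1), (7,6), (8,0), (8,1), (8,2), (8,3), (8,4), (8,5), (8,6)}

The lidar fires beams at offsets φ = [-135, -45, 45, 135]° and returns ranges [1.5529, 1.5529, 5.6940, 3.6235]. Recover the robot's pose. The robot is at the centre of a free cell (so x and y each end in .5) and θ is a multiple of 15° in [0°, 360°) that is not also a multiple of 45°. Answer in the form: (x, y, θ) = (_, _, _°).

(x, y, θ) = (2.5, 2.5, 330°)

The pose lattice has 30·16 = 480 candidates. Test each by forward raycasting.
  (6.5, 5.5, 120°): beam 2 = 0.5176 ≠ 1.5529 ✗
  (6.5, 3.5, 105°): beam 1 = 1.7321 ≠ 1.5529 ✗
  (1.5, 1.5, 30°): beam 1 = 0.5176 ≠ 1.5529 ✗
  …
  (2.5, 2.5, 330°): r_1=1.5529, r_2=1.5529, r_3=5.6940, r_4=3.6235 — all match ✓
Only this pose fits every beam.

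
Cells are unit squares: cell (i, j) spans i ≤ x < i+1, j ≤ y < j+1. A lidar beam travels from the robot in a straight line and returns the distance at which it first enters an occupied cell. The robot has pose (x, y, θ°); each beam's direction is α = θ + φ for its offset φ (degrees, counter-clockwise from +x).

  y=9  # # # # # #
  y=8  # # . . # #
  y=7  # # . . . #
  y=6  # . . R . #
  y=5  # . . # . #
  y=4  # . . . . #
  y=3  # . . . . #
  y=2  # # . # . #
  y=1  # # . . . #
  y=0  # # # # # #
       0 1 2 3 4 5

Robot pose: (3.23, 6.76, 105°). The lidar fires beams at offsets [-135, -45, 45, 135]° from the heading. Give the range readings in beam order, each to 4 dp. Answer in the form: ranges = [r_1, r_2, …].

ranges = [2.0438, 1.5400, 1.4203, 4.3417]

beam 1: φ=-135°, α=330°
  d=(0.8660,-0.5000)  start (3,6)  tX=0.8891 tY=1.5200  stride 1/|dx|=1.1547 1/|dy|=2.0000
    cross x-line → (4,6), t=0.8891
    cross y-line → (4,5), t=1.5200
    cross x-line → (5,5), t=2.0438 (wall)
  → r_1 = 2.0438
beam 2: φ=-45°, α=60°
  d=(0.5000,0.8660)  start (3,6)  tX=1.5400 tY=0.2771  stride 1/|dx|=2.0000 1/|dy|=1.1547
    cross y-line → (3,7), t=0.2771
    cross y-line → (3,8), t=1.4318
    cross x-line → (4,8), t=1.5400 (wall)
  → r_2 = 1.5400
beam 3: φ=45°, α=150°
  d=(-0.8660,0.5000)  start (3,6)  tX=0.2656 tY=0.4800  stride 1/|dx|=1.1547 1/|dy|=2.0000
    cross x-line → (2,6), t=0.2656
    cross y-line → (2,7), t=0.4800
    cross x-line → (1,7), t=1.4203 (wall)
  → r_3 = 1.4203
beam 4: φ=135°, α=240°
  d=(-0.5000,-0.8660)  start (3,6)  tX=0.4600 tY=0.8776  stride 1/|dx|=2.0000 1/|dy|=1.1547
    cross x-line → (2,6), t=0.4600
    cross y-line → (2,5), t=0.8776
    cross y-line → (2,4), t=2.0323
    cross x-line → (1,4), t=2.4600
    cross y-line → (1,3), t=3.1870
    cross y-line → (1,2), t=4.3417 (wall)
  → r_4 = 4.3417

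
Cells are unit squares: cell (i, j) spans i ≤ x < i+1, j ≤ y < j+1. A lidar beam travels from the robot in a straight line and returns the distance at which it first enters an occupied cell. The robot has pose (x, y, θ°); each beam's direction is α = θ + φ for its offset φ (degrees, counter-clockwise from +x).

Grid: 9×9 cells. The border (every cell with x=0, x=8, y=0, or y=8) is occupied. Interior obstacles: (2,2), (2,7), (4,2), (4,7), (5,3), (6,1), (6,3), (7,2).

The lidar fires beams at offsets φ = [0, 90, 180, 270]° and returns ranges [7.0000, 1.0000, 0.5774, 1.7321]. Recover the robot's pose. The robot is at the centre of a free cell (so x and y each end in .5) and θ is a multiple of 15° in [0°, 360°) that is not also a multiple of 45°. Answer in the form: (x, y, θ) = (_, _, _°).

(x, y, θ) = (1.5, 4.5, 30°)

Enumerate (i+0.5, j+0.5, θ) over the 41 free cells and 16 admissible headings. For each, cast all 4 beams and compare to the given ranges.
  (1.5, 3.5, 240°): beam 1 = 1.0000 ≠ 7.0000 ✗
  (5.5, 4.5, 15°): beam 1 = 2.5882 ≠ 7.0000 ✗
  (6.5, 5.5, 300°): beam 1 = 2.8868 ≠ 7.0000 ✗
  (5.5, 7.5, 75°): beam 1 = 0.5176 ≠ 7.0000 ✗
  …
  (1.5, 4.5, 30°): r_1=7.0000, r_2=1.0000, r_3=0.5774, r_4=1.7321 — all match ✓
Unique over the lattice → pose = (1.5, 4.5, 30°).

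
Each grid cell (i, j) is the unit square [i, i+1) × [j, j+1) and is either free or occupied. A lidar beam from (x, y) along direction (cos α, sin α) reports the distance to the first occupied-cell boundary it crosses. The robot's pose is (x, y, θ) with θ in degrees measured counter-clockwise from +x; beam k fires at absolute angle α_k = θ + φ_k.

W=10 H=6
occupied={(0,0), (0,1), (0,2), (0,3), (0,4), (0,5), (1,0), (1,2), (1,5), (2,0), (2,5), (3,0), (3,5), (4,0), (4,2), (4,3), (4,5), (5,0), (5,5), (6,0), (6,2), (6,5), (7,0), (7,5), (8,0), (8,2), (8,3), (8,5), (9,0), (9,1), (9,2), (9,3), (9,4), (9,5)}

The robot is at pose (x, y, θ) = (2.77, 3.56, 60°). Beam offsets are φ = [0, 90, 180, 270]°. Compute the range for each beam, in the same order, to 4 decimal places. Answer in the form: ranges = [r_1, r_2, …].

ranges = [1.6628, 2.0438, 1.5400, 1.4203]

beam 1: φ=0°, α=60°
  dir = (cos 60°, sin 60°) = (0.5000, 0.8660); from cell (2,3)
  next x-line at t=0.4600, next y-line at t=0.5081; Δt_x=2.0000, Δt_y=1.1547
    x: enter (3,3) at t=0.4600
    y: enter (3,4) at t=0.5081
    y: enter (3,5) at t=1.6628 ← occupied
  → r_1 = 1.6628
beam 2: φ=90°, α=150°
  dir = (cos 150°, sin 150°) = (-0.8660, 0.5000); from cell (2,3)
  next x-line at t=0.8891, next y-line at t=0.8800; Δt_x=1.1547, Δt_y=2.0000
    y: enter (2,4) at t=0.8800
    x: enter (1,4) at t=0.8891
    x: enter (0,4) at t=2.0438 ← occupied
  → r_2 = 2.0438
beam 3: φ=180°, α=240°
  dir = (cos 240°, sin 240°) = (-0.5000, -0.8660); from cell (2,3)
  next x-line at t=1.5400, next y-line at t=0.6466; Δt_x=2.0000, Δt_y=1.1547
    y: enter (2,2) at t=0.6466
    x: enter (1,2) at t=1.5400 ← occupied
  → r_3 = 1.5400
beam 4: φ=270°, α=330°
  dir = (cos 330°, sin 330°) = (0.8660, -0.5000); from cell (2,3)
  next x-line at t=0.2656, next y-line at t=1.1200; Δt_x=1.1547, Δt_y=2.0000
    x: enter (3,3) at t=0.2656
    y: enter (3,2) at t=1.1200
    x: enter (4,2) at t=1.4203 ← occupied
  → r_4 = 1.4203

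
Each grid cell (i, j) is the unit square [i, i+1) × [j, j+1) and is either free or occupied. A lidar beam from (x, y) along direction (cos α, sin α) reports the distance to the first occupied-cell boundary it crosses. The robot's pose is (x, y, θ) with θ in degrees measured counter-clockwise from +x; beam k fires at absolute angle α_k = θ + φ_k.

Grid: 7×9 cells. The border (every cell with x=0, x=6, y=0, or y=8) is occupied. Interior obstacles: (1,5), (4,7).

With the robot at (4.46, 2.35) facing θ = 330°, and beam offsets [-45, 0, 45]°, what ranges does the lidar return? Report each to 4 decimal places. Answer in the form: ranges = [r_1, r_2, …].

ranges = [1.3976, 1.7782, 1.5943]

beam 1: φ=-45°, α=285°
  cosα=0.2588 sinα=-0.9659 | (4,2) | tMaxX 2.0864 tMaxY 0.3623 | tΔX 3.8637 tΔY 1.0353
    t=0.3623 [y] (4,1)
    t=1.3976 [y] (4,0) — stop
  → r_1 = 1.3976
beam 2: φ=0°, α=330°
  cosα=0.8660 sinα=-0.5000 | (4,2) | tMaxX 0.6235 tMaxY 0.7000 | tΔX 1.1547 tΔY 2.0000
    t=0.6235 [x] (5,2)
    t=0.7000 [y] (5,1)
    t=1.7782 [x] (6,1) — stop
  → r_2 = 1.7782
beam 3: φ=45°, α=15°
  cosα=0.9659 sinα=0.2588 | (4,2) | tMaxX 0.5590 tMaxY 2.5114 | tΔX 1.0353 tΔY 3.8637
    t=0.5590 [x] (5,2)
    t=1.5943 [x] (6,2) — stop
  → r_3 = 1.5943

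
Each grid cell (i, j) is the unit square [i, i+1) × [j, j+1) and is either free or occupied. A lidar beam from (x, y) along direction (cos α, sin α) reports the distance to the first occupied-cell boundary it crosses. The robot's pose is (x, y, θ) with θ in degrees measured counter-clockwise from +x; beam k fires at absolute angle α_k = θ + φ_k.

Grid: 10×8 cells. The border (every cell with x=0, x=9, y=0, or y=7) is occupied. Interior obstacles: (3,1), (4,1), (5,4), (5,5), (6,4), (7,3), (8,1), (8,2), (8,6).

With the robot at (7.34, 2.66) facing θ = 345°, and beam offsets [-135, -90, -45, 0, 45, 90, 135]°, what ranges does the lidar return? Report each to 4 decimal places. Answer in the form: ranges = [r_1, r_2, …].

ranges = [2.7020, 1.7186, 1.3200, 0.6833, 0.6800, 0.3520, 0.3926]

beam 1: φ=-135°, α=210°
  dir = (cos 210°, sin 210°) = (-0.8660, -0.5000); from cell (7,2)
  next x-line at t=0.3926, next y-line at t=1.3200; Δt_x=1.1547, Δt_y=2.0000
    x: enter (6,2) at t=0.3926
    y: enter (6,1) at t=1.3200
    x: enter (5,1) at t=1.5473
    x: enter (4,1) at t=2.7020 ← occupied
  → r_1 = 2.7020
beam 2: φ=-90°, α=255°
  dir = (cos 255°, sin 255°) = (-0.2588, -0.9659); from cell (7,2)
  next x-line at t=1.3137, next y-line at t=0.6833; Δt_x=3.8637, Δt_y=1.0353
    y: enter (7,1) at t=0.6833
    x: enter (6,1) at t=1.3137
    y: enter (6,0) at t=1.7186 ← occupied
  → r_2 = 1.7186
beam 3: φ=-45°, α=300°
  dir = (cos 300°, sin 300°) = (0.5000, -0.8660); from cell (7,2)
  next x-line at t=1.3200, next y-line at t=0.7621; Δt_x=2.0000, Δt_y=1.1547
    y: enter (7,1) at t=0.7621
    x: enter (8,1) at t=1.3200 ← occupied
  → r_3 = 1.3200
beam 4: φ=0°, α=345°
  dir = (cos 345°, sin 345°) = (0.9659, -0.2588); from cell (7,2)
  next x-line at t=0.6833, next y-line at t=2.5500; Δt_x=1.0353, Δt_y=3.8637
    x: enter (8,2) at t=0.6833 ← occupied
  → r_4 = 0.6833
beam 5: φ=45°, α=30°
  dir = (cos 30°, sin 30°) = (0.8660, 0.5000); from cell (7,2)
  next x-line at t=0.7621, next y-line at t=0.6800; Δt_x=1.1547, Δt_y=2.0000
    y: enter (7,3) at t=0.6800 ← occupied
  → r_5 = 0.6800
beam 6: φ=90°, α=75°
  dir = (cos 75°, sin 75°) = (0.2588, 0.9659); from cell (7,2)
  next x-line at t=2.5500, next y-line at t=0.3520; Δt_x=3.8637, Δt_y=1.0353
    y: enter (7,3) at t=0.3520 ← occupied
  → r_6 = 0.3520
beam 7: φ=135°, α=120°
  dir = (cos 120°, sin 120°) = (-0.5000, 0.8660); from cell (7,2)
  next x-line at t=0.6800, next y-line at t=0.3926; Δt_x=2.0000, Δt_y=1.1547
    y: enter (7,3) at t=0.3926 ← occupied
  → r_7 = 0.3926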